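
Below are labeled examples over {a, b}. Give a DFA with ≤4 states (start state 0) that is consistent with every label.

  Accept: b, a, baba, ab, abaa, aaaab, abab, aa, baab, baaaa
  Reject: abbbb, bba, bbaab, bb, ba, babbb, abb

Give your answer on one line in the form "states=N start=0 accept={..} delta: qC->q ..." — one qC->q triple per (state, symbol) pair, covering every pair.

states=4 start=0 accept={0,1} delta: 0a->0 0b->1 1a->2 1b->3 2a->0 2b->0 3a->3 3b->3

Grow the machine one transition at a time. Run the examples from 0; the earliest place one falls off (shortest prefix, ties alphabetical) gets sent to the lowest-numbered state that keeps every Accept/Reject pair distinguishable — a pair clashes when both reach the same state with identical unread suffix — and to a fresh state only if none does.
a: 0a undefined. 0a->0: ok.
b: 0b undefined. 0b->0: no, b/abbbb meet in 0. Open state 1: 0b->1.
ba: 1a undefined. 1a->0: no, a/ba meet in 0. 1a->1: no, b/ba meet in 1. Open state 2: 1a->2.
bb: 1b undefined. 1b->0: no, b/bbaab meet in 1. 1b->1: no, b/abbbb meet in 1. 1b->2: no, abaa/bba meet in 2 with "a" left. Open state 3: 1b->3.
baa: 2a undefined. 2a->0: ok.
bab: 2b undefined. 2b->0: ok.
bba: 3a undefined. 3a->0: no, b/bbaab meet in 1. 3a->1: no, b/bba meet in 1. 3a->2: no, b/bbaab meet in 1. 3a->3: ok.
abbb: 3b undefined. 3b->0: no, b/abbbb meet in 1. 3b->1: no, b/bbaab meet in 1. 3b->2: no, a/abbbb meet in 0. 3b->3: ok.
All examples now run through 4 states with every (state, symbol) defined. Accept strings end in {0,1}, Reject strings end in {2,3}; accept={0,1}.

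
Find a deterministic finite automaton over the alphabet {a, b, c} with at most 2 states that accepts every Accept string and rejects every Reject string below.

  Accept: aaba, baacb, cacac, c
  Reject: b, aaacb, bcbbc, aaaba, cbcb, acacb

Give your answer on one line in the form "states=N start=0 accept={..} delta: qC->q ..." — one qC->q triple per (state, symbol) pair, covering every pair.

states=2 start=0 accept={1} delta: 0a->1 0b->0 0c->1 1a->0 1b->1 1c->0

Grow the machine one transition at a time. Run the examples from 0; the earliest place one falls off (shortest prefix, ties alphabetical) gets sent to the lowest-numbered state that keeps every Accept/Reject pair distinguishable — a pair clashes when both reach the same state with identical unread suffix — and to a fresh state only if none does.
a: 0a undefined. 0a->0: no, aaba/aaaba meet in 0 with "ba" left. Open state 1: 0a->1.
b: 0b undefined. 0b->0: ok.
c: 0c undefined. 0c->0: no, c/b meet in 0. 0c->1: ok.
aa: 1a undefined. 1a->0: ok.
ac: 1c undefined. 1c->0: ok.
cb: 1b undefined. 1b->0: no, aaba/bcbbc meet in 1. 1b->1: ok.
All examples now run through 2 states with every (state, symbol) defined. Accept strings end in {1}, Reject strings end in {0}; accept={1}.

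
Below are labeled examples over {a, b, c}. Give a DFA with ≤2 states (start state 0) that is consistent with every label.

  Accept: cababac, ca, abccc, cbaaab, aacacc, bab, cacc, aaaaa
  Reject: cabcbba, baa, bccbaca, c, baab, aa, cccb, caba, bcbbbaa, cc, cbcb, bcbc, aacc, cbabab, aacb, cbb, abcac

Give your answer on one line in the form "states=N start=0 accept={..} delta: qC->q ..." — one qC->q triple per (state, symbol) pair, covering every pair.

states=2 start=0 accept={1} delta: 0a->1 0b->0 0c->0 1a->0 1b->1 1c->1

State merging on the prefix tree: take the shortest (then alphabetical) example prefix whose next move is undefined and point that move at state 0, else 1, else 2, ...; a target is out if some Accept/Reject pair would then sit in one state with the same input left (inseparable). If every existing state is out, open a new one.
a: 0a undefined. 0a->0: no, aaaaa/aa meet in 0. Open state 1: 0a->1.
b: 0b undefined. 0b->0: ok.
c: 0c undefined. 0c->0: ok.
aa: 1a undefined. 1a->0: ok.
ab: 1b undefined. 1b->0: no, cababac/abcac meet in 1 with "c" left. 1b->1: ok.
abc: 1c undefined. 1c->0: no, cababac/baa meet in 0. 1c->1: ok.
All examples now run through 2 states with every (state, symbol) defined. Accept strings end in {1}, Reject strings end in {0}; accept={1}.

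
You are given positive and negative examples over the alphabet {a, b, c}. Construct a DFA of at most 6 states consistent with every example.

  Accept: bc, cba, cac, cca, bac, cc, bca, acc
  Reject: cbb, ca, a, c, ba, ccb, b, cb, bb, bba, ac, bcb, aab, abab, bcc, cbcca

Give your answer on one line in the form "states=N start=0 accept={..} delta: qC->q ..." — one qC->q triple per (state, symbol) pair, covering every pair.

Grow the machine one transition at a time. Run the examples from 0; the earliest place one falls off (shortest prefix, ties alphabetical) gets sent to the lowest-numbered state that keeps every Accept/Reject pair distinguishable — a pair clashes when both reach the same state with identical unread suffix — and to a fresh state only if none does.
a: 0a undefined. 0a->0: ok.
b: 0b undefined. 0b->0: no, bc/c meet in 0 with "c" left. Open state 1: 0b->1.
c: 0c undefined. 0c->0: no, cba/ba meet in 1 with "a" left. 0c->1: no, cba/bba meet in 1 with "ba" left. Open state 2: 0c->2.
ba: 1a undefined. 1a->0: no, bac/c meet in 2. 1a->1: ok.
bb: 1b undefined. 1b->0: ok.
bc: 1c undefined. 1c->0: no, bc/a meet in 0. 1c->1: no, bc/ba meet in 1. 1c->2: no, bc/c meet in 2. Open state 3: 1c->3.
ca: 2a undefined. 2a->0: no, cac/c meet in 2. 2a->1: ok.
cb: 2b undefined. 2b->0: no, cba/a meet in 0. 2b->1: no, cba/ca meet in 1. 2b->2: no, cba/ca meet in 1. 2b->3: no, bc/cb meet in 3. Open state 4: 2b->4.
cc: 2c undefined. 2c->0: no, cca/a meet in 0. 2c->1: no, cca/ca meet in 1. 2c->2: no, cca/ca meet in 1. 2c->3: ok.
bca: 3a undefined. 3a->0: no, cca/a meet in 0. 3a->1: no, cca/ca meet in 1. 3a->2: no, cca/c meet in 2. 3a->3: ok.
bcb: 3b undefined. 3b->0: ok.
bcc: 3c undefined. 3c->0: ok.
cba: 4a undefined. 4a->0: no, cba/a meet in 0. 4a->1: no, cba/ca meet in 1. 4a->2: no, cba/c meet in 2. 4a->3: ok.
cbb: 4b undefined. 4b->0: ok.
cbc: 4c undefined. 4c->0: ok.
All examples now run through 5 states with every (state, symbol) defined. Accept strings end in {3}, Reject strings end in {0,1,2,4}; accept={3}.

states=5 start=0 accept={3} delta: 0a->0 0b->1 0c->2 1a->1 1b->0 1c->3 2a->1 2b->4 2c->3 3a->3 3b->0 3c->0 4a->3 4b->0 4c->0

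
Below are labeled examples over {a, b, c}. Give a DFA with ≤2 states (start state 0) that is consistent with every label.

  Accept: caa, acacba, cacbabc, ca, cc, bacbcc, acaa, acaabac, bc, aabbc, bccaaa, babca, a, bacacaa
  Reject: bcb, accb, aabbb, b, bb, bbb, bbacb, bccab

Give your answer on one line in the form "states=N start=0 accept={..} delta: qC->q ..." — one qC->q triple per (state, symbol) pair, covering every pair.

State merging on the prefix tree: take the shortest (then alphabetical) example prefix whose next move is undefined and point that move at state 0, else 1, else 2, ...; a target is out if some Accept/Reject pair would then sit in one state with the same input left (inseparable). If every existing state is out, open a new one.
a: 0a undefined. 0a->0: ok.
b: 0b undefined. 0b->0: no, a/aabbb meet in 0. Open state 1: 0b->1.
c: 0c undefined. 0c->0: ok.
ba: 1a undefined. 1a->0: ok.
bb: 1b undefined. 1b->0: no, caa/bb meet in 0. 1b->1: ok.
bc: 1c undefined. 1c->0: ok.
All examples now run through 2 states with every (state, symbol) defined. Accept strings end in {0}, Reject strings end in {1}; accept={0}.

states=2 start=0 accept={0} delta: 0a->0 0b->1 0c->0 1a->0 1b->1 1c->0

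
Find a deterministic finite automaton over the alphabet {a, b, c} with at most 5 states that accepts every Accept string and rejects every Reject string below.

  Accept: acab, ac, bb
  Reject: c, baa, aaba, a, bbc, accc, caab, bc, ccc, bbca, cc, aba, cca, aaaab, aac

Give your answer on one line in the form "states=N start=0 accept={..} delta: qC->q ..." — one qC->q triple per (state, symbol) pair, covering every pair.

Fold the examples into a partial DFA from state 0: repeatedly fix the first undefined (state, symbol) met by the shortest-then-alphabetical prefix, trying targets in increasing order and rejecting any under which an Accept and a Reject string meet in one state with the same remainder; add a state when all current targets are rejected. Accepting states are where Accept strings end.
a: 0a undefined. 0a->0: no, ac/c meet in 0 with "c" left. Open state 1: 0a->1.
b: 0b undefined. 0b->0: ok.
c: 0c undefined. 0c->0: no, bb/c meet in 0. 0c->1: no, ac/cc meet in 1 with "c" left. Open state 2: 0c->2.
aa: 1a undefined. 1a->0: no, bb/baa meet in 0. 1a->1: no, ac/aac meet in 1 with "c" left. 1a->2: ok.
ab: 1b undefined. 1b->0: ok.
ac: 1c undefined. 1c->0: ok.
ca: 2a undefined. 2a->0: no, acab/caab meet in 0. 2a->1: ok.
cc: 2c undefined. 2c->0: no, acab/accc meet in 0. 2c->1: no, acab/ccc meet in 0. 2c->2: ok.
aab: 2b undefined. 2b->0: no, acab/caab meet in 0. 2b->1: ok.
All examples now run through 3 states with every (state, symbol) defined. Accept strings end in {0}, Reject strings end in {1,2}; accept={0}.

states=3 start=0 accept={0} delta: 0a->1 0b->0 0c->2 1a->2 1b->0 1c->0 2a->1 2b->1 2c->2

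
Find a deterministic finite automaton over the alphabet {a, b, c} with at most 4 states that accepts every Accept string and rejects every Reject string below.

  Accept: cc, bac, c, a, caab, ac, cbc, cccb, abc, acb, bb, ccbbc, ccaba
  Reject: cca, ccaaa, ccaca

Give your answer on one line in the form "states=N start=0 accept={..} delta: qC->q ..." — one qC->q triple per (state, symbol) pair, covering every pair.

states=4 start=0 accept={0,1,2} delta: 0a->0 0b->0 0c->1 1a->0 1b->0 1c->2 2a->3 2b->0 2c->0 3a->2 3b->0 3c->2

Grow the machine one transition at a time. Run the examples from 0; the earliest place one falls off (shortest prefix, ties alphabetical) gets sent to the lowest-numbered state that keeps every Accept/Reject pair distinguishable — a pair clashes when both reach the same state with identical unread suffix — and to a fresh state only if none does.
a: 0a undefined. 0a->0: ok.
b: 0b undefined. 0b->0: ok.
c: 0c undefined. 0c->0: no, cc/cca meet in 0. Open state 1: 0c->1.
ca: 1a undefined. 1a->0: ok.
cb: 1b undefined. 1b->0: ok.
cc: 1c undefined. 1c->0: no, cc/cca meet in 0. 1c->1: no, a/cca meet in 0. Open state 2: 1c->2.
cca: 2a undefined. 2a->0: no, a/cca meet in 0. 2a->1: no, bac/cca meet in 1. 2a->2: no, cc/cca meet in 2. Open state 3: 2a->3.
ccb: 2b undefined. 2b->0: ok.
ccc: 2c undefined. 2c->0: ok.
ccaa: 3a undefined. 3a->0: no, a/ccaaa meet in 0. 3a->1: no, a/ccaaa meet in 0. 3a->2: ok.
ccab: 3b undefined. 3b->0: ok.
ccac: 3c undefined. 3c->0: no, a/ccaca meet in 0. 3c->1: no, a/ccaca meet in 0. 3c->2: ok.
All examples now run through 4 states with every (state, symbol) defined. Accept strings end in {0,1,2}, Reject strings end in {3}; accept={0,1,2}.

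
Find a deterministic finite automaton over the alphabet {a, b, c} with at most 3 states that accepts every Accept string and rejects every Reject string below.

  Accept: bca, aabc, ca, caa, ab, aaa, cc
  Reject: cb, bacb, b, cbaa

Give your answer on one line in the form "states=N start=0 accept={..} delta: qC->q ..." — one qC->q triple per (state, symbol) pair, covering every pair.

states=3 start=0 accept={1,2} delta: 0a->1 0b->0 0c->2 1a->0 1b->1 1c->0 2a->2 2b->0 2c->1

Grow the machine one transition at a time. Run the examples from 0; the earliest place one falls off (shortest prefix, ties alphabetical) gets sent to the lowest-numbered state that keeps every Accept/Reject pair distinguishable — a pair clashes when both reach the same state with identical unread suffix — and to a fresh state only if none does.
a: 0a undefined. 0a->0: no, ab/b meet in 0 with "b" left. Open state 1: 0a->1.
b: 0b undefined. 0b->0: ok.
c: 0c undefined. 0c->0: no, caa/cbaa meet in 1 with "a" left. 0c->1: no, ab/cb meet in 1 with "b" left. Open state 2: 0c->2.
aa: 1a undefined. 1a->0: ok.
ab: 1b undefined. 1b->0: no, ab/b meet in 0. 1b->1: ok.
ca: 2a undefined. 2a->0: no, bca/b meet in 0. 2a->1: no, caa/b meet in 0. 2a->2: ok.
cb: 2b undefined. 2b->0: ok.
cc: 2c undefined. 2c->0: no, cc/cb meet in 0. 2c->1: ok.
bac: 1c undefined. 1c->0: ok.
All examples now run through 3 states with every (state, symbol) defined. Accept strings end in {1,2}, Reject strings end in {0}; accept={1,2}.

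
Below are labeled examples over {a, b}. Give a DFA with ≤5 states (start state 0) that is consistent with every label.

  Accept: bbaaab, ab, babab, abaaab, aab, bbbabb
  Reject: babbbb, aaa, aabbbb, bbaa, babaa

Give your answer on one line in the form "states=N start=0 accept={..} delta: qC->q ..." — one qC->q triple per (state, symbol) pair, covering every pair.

states=4 start=0 accept={1,2} delta: 0a->0 0b->1 1a->0 1b->2 2a->0 2b->3 3a->0 3b->0

Grow the machine one transition at a time. Run the examples from 0; the earliest place one falls off (shortest prefix, ties alphabetical) gets sent to the lowest-numbered state that keeps every Accept/Reject pair distinguishable — a pair clashes when both reach the same state with identical unread suffix — and to a fresh state only if none does.
a: 0a undefined. 0a->0: ok.
b: 0b undefined. 0b->0: no, bbaaab/babbbb meet in 0. Open state 1: 0b->1.
ba: 1a undefined. 1a->0: ok.
bb: 1b undefined. 1b->0: no, bbbabb/babbbb meet in 0. 1b->1: no, bbaaab/babbbb meet in 1. Open state 2: 1b->2.
bba: 2a undefined. 2a->0: ok.
bbb: 2b undefined. 2b->0: no, bbaaab/babbbb meet in 1. 2b->1: no, bbbabb/babbbb meet in 2. 2b->2: no, bbbabb/babbbb meet in 2. Open state 3: 2b->3.
bbba: 3a undefined. 3a->0: ok.
aabbbb: 3b undefined. 3b->0: ok.
All examples now run through 4 states with every (state, symbol) defined. Accept strings end in {1,2}, Reject strings end in {0}; accept={1,2}.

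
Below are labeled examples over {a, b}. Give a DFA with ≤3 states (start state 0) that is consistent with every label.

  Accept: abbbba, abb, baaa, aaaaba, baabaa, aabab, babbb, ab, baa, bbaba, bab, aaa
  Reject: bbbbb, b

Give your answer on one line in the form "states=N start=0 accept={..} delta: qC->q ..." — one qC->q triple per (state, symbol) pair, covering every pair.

states=2 start=0 accept={1} delta: 0a->1 0b->0 1a->1 1b->1

Grow the machine one transition at a time. Run the examples from 0; the earliest place one falls off (shortest prefix, ties alphabetical) gets sent to the lowest-numbered state that keeps every Accept/Reject pair distinguishable — a pair clashes when both reach the same state with identical unread suffix — and to a fresh state only if none does.
a: 0a undefined. 0a->0: no, ab/b meet in 0 with "b" left. Open state 1: 0a->1.
b: 0b undefined. 0b->0: ok.
aa: 1a undefined. 1a->0: no, baabaa/bbbbb meet in 0. 1a->1: ok.
ab: 1b undefined. 1b->0: no, abb/bbbbb meet in 0. 1b->1: ok.
All examples now run through 2 states with every (state, symbol) defined. Accept strings end in {1}, Reject strings end in {0}; accept={1}.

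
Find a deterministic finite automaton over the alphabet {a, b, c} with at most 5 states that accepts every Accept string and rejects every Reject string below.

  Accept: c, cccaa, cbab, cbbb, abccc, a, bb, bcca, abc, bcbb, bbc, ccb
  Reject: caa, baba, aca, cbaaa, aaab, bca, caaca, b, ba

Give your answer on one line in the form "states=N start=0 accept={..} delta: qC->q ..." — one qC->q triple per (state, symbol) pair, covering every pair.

State merging on the prefix tree: take the shortest (then alphabetical) example prefix whose next move is undefined and point that move at state 0, else 1, else 2, ...; a target is out if some Accept/Reject pair would then sit in one state with the same input left (inseparable). If every existing state is out, open a new one.
a: 0a undefined. 0a->0: ok.
b: 0b undefined. 0b->0: no, a/baba meet in 0. Open state 1: 0b->1.
c: 0c undefined. 0c->0: no, c/caa meet in 0. 0c->1: no, c/aaab meet in 1. Open state 2: 0c->2.
ba: 1a undefined. 1a->0: no, a/baba meet in 0. 1a->1: ok.
bb: 1b undefined. 1b->0: no, a/baba meet in 0. 1b->1: no, bb/baba meet in 1. 1b->2: ok.
bc: 1c undefined. 1c->0: no, a/bca meet in 0. 1c->1: no, abccc/aaab meet in 1. 1c->2: ok.
ca: 2a undefined. 2a->0: no, a/caa meet in 0. 2a->1: ok.
cb: 2b undefined. 2b->0: no, cbab/caa meet in 1. 2b->1: no, cbbb/caa meet in 1. 2b->2: ok.
cc: 2c undefined. 2c->0: no, cccaa/caa meet in 1. 2c->1: no, cccaa/caa meet in 1. 2c->2: no, cccaa/caa meet in 1. Open state 3: 2c->3.
ccb: 3b undefined. 3b->0: ok.
ccc: 3c undefined. 3c->0: ok.
bcca: 3a undefined. 3a->0: ok.
All examples now run through 4 states with every (state, symbol) defined. Accept strings end in {0,2,3}, Reject strings end in {1}; accept={0,2,3}.

states=4 start=0 accept={0,2,3} delta: 0a->0 0b->1 0c->2 1a->1 1b->2 1c->2 2a->1 2b->2 2c->3 3a->0 3b->0 3c->0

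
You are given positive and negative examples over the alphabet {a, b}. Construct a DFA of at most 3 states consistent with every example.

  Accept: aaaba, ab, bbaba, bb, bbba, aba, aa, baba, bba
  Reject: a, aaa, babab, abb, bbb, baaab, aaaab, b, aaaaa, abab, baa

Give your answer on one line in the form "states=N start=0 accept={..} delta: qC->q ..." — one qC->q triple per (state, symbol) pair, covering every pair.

states=3 start=0 accept={0,2} delta: 0a->1 0b->1 1a->0 1b->2 2a->0 2b->1

Fold the examples into a partial DFA from state 0: repeatedly fix the first undefined (state, symbol) met by the shortest-then-alphabetical prefix, trying targets in increasing order and rejecting any under which an Accept and a Reject string meet in one state with the same remainder; add a state when all current targets are rejected. Accepting states are where Accept strings end.
a: 0a undefined. 0a->0: no, ab/aaaab meet in 0 with "b" left. Open state 1: 0a->1.
b: 0b undefined. 0b->0: no, bb/bbb meet in 0. 0b->1: ok.
aa: 1a undefined. 1a->0: ok.
ab: 1b undefined. 1b->0: no, aaaba/a meet in 1. 1b->1: no, ab/a meet in 1. Open state 2: 1b->2.
aba: 2a undefined. 2a->0: ok.
abb: 2b undefined. 2b->0: no, aaaba/abb meet in 0. 2b->1: ok.
All examples now run through 3 states with every (state, symbol) defined. Accept strings end in {0,2}, Reject strings end in {1}; accept={0,2}.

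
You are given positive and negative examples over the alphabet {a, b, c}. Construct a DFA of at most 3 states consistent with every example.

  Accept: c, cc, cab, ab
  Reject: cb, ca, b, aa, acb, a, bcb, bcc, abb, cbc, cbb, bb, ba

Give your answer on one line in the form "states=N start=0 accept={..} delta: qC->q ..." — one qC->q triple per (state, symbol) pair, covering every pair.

states=3 start=0 accept={0} delta: 0a->1 0b->2 0c->0 1a->1 1b->0 1c->0 2a->1 2b->1 2c->2

Fold the examples into a partial DFA from state 0: repeatedly fix the first undefined (state, symbol) met by the shortest-then-alphabetical prefix, trying targets in increasing order and rejecting any under which an Accept and a Reject string meet in one state with the same remainder; add a state when all current targets are rejected. Accepting states are where Accept strings end.
a: 0a undefined. 0a->0: no, ab/b meet in 0 with "b" left. Open state 1: 0a->1.
b: 0b undefined. 0b->0: no, cc/bcc meet in 0 with "cc" left. 0b->1: no, ab/bb meet in 1 with "b" left. Open state 2: 0b->2.
c: 0c undefined. 0c->0: ok.
aa: 1a undefined. 1a->0: no, c/aa meet in 0. 1a->1: ok.
ab: 1b undefined. 1b->0: ok.
ac: 1c undefined. 1c->0: ok.
ba: 2a undefined. 2a->0: no, c/ba meet in 0. 2a->1: ok.
bb: 2b undefined. 2b->0: no, c/cbb meet in 0. 2b->1: ok.
bc: 2c undefined. 2c->0: no, c/bcc meet in 0. 2c->1: no, c/bcb meet in 0. 2c->2: ok.
All examples now run through 3 states with every (state, symbol) defined. Accept strings end in {0}, Reject strings end in {1,2}; accept={0}.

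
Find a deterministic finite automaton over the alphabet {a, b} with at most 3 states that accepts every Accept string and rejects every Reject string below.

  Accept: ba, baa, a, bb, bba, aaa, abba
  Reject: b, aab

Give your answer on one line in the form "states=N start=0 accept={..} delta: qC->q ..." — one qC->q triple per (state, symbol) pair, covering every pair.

states=2 start=0 accept={0} delta: 0a->0 0b->1 1a->0 1b->0

Fold the examples into a partial DFA from state 0: repeatedly fix the first undefined (state, symbol) met by the shortest-then-alphabetical prefix, trying targets in increasing order and rejecting any under which an Accept and a Reject string meet in one state with the same remainder; add a state when all current targets are rejected. Accepting states are where Accept strings end.
a: 0a undefined. 0a->0: ok.
b: 0b undefined. 0b->0: no, ba/b meet in 0. Open state 1: 0b->1.
ba: 1a undefined. 1a->0: ok.
bb: 1b undefined. 1b->0: ok.
All examples now run through 2 states with every (state, symbol) defined. Accept strings end in {0}, Reject strings end in {1}; accept={0}.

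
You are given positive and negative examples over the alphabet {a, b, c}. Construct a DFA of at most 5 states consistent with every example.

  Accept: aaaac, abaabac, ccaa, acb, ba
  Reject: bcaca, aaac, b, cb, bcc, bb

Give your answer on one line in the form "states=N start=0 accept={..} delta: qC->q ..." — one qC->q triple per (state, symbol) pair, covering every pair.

State merging on the prefix tree: take the shortest (then alphabetical) example prefix whose next move is undefined and point that move at state 0, else 1, else 2, ...; a target is out if some Accept/Reject pair would then sit in one state with the same input left (inseparable). If every existing state is out, open a new one.
a: 0a undefined. 0a->0: no, aaaac/aaac meet in 0 with "c" left. Open state 1: 0a->1.
b: 0b undefined. 0b->0: ok.
c: 0c undefined. 0c->0: ok.
aa: 1a undefined. 1a->0: no, aaaac/b meet in 0. 1a->1: no, aaaac/aaac meet in 1 with "c" left. Open state 2: 1a->2.
ab: 1b undefined. 1b->0: ok.
ac: 1c undefined. 1c->0: no, acb/b meet in 0. 1c->1: no, ccaa/bcaca meet in 2. 1c->2: ok.
aaa: 2a undefined. 2a->0: ok.
acb: 2b undefined. 2b->0: no, acb/bcaca meet in 0. 2b->1: ok.
abaabac: 2c undefined. 2c->0: no, abaabac/bcaca meet in 0. 2c->1: ok.
All examples now run through 3 states with every (state, symbol) defined. Accept strings end in {1,2}, Reject strings end in {0}; accept={1,2}.

states=3 start=0 accept={1,2} delta: 0a->1 0b->0 0c->0 1a->2 1b->0 1c->2 2a->0 2b->1 2c->1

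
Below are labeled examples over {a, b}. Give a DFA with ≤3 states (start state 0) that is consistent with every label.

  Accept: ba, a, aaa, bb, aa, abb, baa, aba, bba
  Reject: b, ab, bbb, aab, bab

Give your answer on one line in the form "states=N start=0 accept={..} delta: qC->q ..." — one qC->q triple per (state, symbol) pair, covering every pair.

states=2 start=0 accept={0} delta: 0a->0 0b->1 1a->0 1b->0

Grow the machine one transition at a time. Run the examples from 0; the earliest place one falls off (shortest prefix, ties alphabetical) gets sent to the lowest-numbered state that keeps every Accept/Reject pair distinguishable — a pair clashes when both reach the same state with identical unread suffix — and to a fresh state only if none does.
a: 0a undefined. 0a->0: ok.
b: 0b undefined. 0b->0: no, ba/b meet in 0. Open state 1: 0b->1.
ba: 1a undefined. 1a->0: ok.
bb: 1b undefined. 1b->0: ok.
All examples now run through 2 states with every (state, symbol) defined. Accept strings end in {0}, Reject strings end in {1}; accept={0}.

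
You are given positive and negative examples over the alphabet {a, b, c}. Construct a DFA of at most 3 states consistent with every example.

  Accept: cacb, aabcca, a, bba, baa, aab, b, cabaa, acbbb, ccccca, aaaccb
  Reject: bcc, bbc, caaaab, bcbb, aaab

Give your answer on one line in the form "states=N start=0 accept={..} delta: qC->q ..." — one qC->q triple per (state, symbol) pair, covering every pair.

Fold the examples into a partial DFA from state 0: repeatedly fix the first undefined (state, symbol) met by the shortest-then-alphabetical prefix, trying targets in increasing order and rejecting any under which an Accept and a Reject string meet in one state with the same remainder; add a state when all current targets are rejected. Accepting states are where Accept strings end.
a: 0a undefined. 0a->0: no, aab/aaab meet in 0 with "b" left. Open state 1: 0a->1.
b: 0b undefined. 0b->0: ok.
c: 0c undefined. 0c->0: no, b/bcc meet in 0. 0c->1: no, a/bbc meet in 1. Open state 2: 0c->2.
aa: 1a undefined. 1a->0: ok.
ac: 1c undefined. 1c->0: ok.
ca: 2a undefined. 2a->0: ok.
cc: 2c undefined. 2c->0: no, baa/bcc meet in 0. 2c->1: no, a/bcc meet in 1. 2c->2: ok.
bcb: 2b undefined. 2b->0: no, cacb/bcbb meet in 0. 2b->1: ok.
aaab: 1b undefined. 1b->0: no, aabcca/caaaab meet in 0. 1b->1: no, cacb/caaaab meet in 1. 1b->2: ok.
All examples now run through 3 states with every (state, symbol) defined. Accept strings end in {0,1}, Reject strings end in {2}; accept={0,1}.

states=3 start=0 accept={0,1} delta: 0a->1 0b->0 0c->2 1a->0 1b->2 1c->0 2a->0 2b->1 2c->2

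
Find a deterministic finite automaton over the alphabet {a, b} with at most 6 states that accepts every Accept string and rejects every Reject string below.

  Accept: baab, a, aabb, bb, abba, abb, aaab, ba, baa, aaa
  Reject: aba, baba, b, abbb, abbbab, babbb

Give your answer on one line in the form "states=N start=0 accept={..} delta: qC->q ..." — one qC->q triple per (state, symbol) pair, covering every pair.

states=6 start=0 accept={0,1,3,4} delta: 0a->1 0b->2 1a->0 1b->3 2a->4 2b->0 3a->2 3b->0 4a->1 4b->5 5a->2 5b->0

Grow the machine one transition at a time. Run the examples from 0; the earliest place one falls off (shortest prefix, ties alphabetical) gets sent to the lowest-numbered state that keeps every Accept/Reject pair distinguishable — a pair clashes when both reach the same state with identical unread suffix — and to a fresh state only if none does.
a: 0a undefined. 0a->0: no, aaab/b meet in 0 with "b" left. Open state 1: 0a->1.
b: 0b undefined. 0b->0: no, bb/b meet in 0. 0b->1: no, a/b meet in 1. Open state 2: 0b->2.
aa: 1a undefined. 1a->0: ok.
ab: 1b undefined. 1b->0: no, a/aba meet in 1. 1b->1: no, a/abbb meet in 1. 1b->2: no, aaab/b meet in 2. Open state 3: 1b->3.
ba: 2a undefined. 2a->0: no, ba/baba meet in 0. 2a->1: no, baab/b meet in 2. 2a->2: no, ba/b meet in 2. 2a->3: no, abba/baba meet in 3 with "ba" left. Open state 4: 2a->4.
bb: 2b undefined. 2b->0: ok.
aba: 3a undefined. 3a->0: no, aabb/aba meet in 0. 3a->1: no, a/aba meet in 1. 3a->2: ok.
abb: 3b undefined. 3b->0: ok.
baa: 4a undefined. 4a->0: no, baab/aba meet in 2. 4a->1: ok.
bab: 4b undefined. 4b->0: no, a/baba meet in 1. 4b->1: no, a/abbbab meet in 1. 4b->2: no, ba/baba meet in 4. 4b->3: no, baab/abbbab meet in 3. 4b->4: no, a/baba meet in 1. Open state 5: 4b->5.
baba: 5a undefined. 5a->0: no, aabb/baba meet in 0. 5a->1: no, a/baba meet in 1. 5a->2: ok.
babb: 5b undefined. 5b->0: ok.
All examples now run through 6 states with every (state, symbol) defined. Accept strings end in {0,1,3,4}, Reject strings end in {2,5}; accept={0,1,3,4}.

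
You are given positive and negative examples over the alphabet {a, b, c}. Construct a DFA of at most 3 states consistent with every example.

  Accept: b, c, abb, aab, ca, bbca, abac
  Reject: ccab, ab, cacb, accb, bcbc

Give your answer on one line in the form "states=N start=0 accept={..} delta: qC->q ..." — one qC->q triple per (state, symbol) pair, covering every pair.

states=3 start=0 accept={0,1} delta: 0a->1 0b->0 0c->1 1a->0 1b->2 1c->0 2a->0 2b->0 2c->2

Fold the examples into a partial DFA from state 0: repeatedly fix the first undefined (state, symbol) met by the shortest-then-alphabetical prefix, trying targets in increasing order and rejecting any under which an Accept and a Reject string meet in one state with the same remainder; add a state when all current targets are rejected. Accepting states are where Accept strings end.
a: 0a undefined. 0a->0: no, b/ab meet in 0 with "b" left. Open state 1: 0a->1.
b: 0b undefined. 0b->0: ok.
c: 0c undefined. 0c->0: no, b/bcbc meet in 0. 0c->1: ok.
aa: 1a undefined. 1a->0: ok.
ab: 1b undefined. 1b->0: no, b/ab meet in 0. 1b->1: no, c/ab meet in 1. Open state 2: 1b->2.
ac: 1c undefined. 1c->0: ok.
aba: 2a undefined. 2a->0: ok.
abb: 2b undefined. 2b->0: ok.
bcbc: 2c undefined. 2c->0: no, b/bcbc meet in 0. 2c->1: no, c/bcbc meet in 1. 2c->2: ok.
All examples now run through 3 states with every (state, symbol) defined. Accept strings end in {0,1}, Reject strings end in {2}; accept={0,1}.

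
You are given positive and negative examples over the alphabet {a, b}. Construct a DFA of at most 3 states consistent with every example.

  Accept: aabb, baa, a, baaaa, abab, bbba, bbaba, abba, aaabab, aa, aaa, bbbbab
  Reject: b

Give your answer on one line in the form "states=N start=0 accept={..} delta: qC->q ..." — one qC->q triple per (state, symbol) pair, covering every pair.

states=3 start=0 accept={0,2} delta: 0a->0 0b->1 1a->2 1b->2 2a->0 2b->0

Grow the machine one transition at a time. Run the examples from 0; the earliest place one falls off (shortest prefix, ties alphabetical) gets sent to the lowest-numbered state that keeps every Accept/Reject pair distinguishable — a pair clashes when both reach the same state with identical unread suffix — and to a fresh state only if none does.
a: 0a undefined. 0a->0: ok.
b: 0b undefined. 0b->0: no, aabb/b meet in 0. Open state 1: 0b->1.
ba: 1a undefined. 1a->0: no, abab/b meet in 1. 1a->1: no, baa/b meet in 1. Open state 2: 1a->2.
bb: 1b undefined. 1b->0: no, bbbbab/b meet in 1. 1b->1: no, aabb/b meet in 1. 1b->2: ok.
baa: 2a undefined. 2a->0: ok.
bbb: 2b undefined. 2b->0: ok.
All examples now run through 3 states with every (state, symbol) defined. Accept strings end in {0,2}, Reject strings end in {1}; accept={0,2}.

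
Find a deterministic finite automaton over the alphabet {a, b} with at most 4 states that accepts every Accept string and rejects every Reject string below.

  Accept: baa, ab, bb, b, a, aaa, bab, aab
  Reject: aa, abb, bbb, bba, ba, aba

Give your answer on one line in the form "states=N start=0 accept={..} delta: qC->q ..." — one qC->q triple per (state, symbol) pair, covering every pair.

states=3 start=0 accept={1,2} delta: 0a->1 0b->1 1a->0 1b->2 2a->0 2b->0

Fold the examples into a partial DFA from state 0: repeatedly fix the first undefined (state, symbol) met by the shortest-then-alphabetical prefix, trying targets in increasing order and rejecting any under which an Accept and a Reject string meet in one state with the same remainder; add a state when all current targets are rejected. Accepting states are where Accept strings end.
a: 0a undefined. 0a->0: no, bb/abb meet in 0 with "bb" left. Open state 1: 0a->1.
b: 0b undefined. 0b->0: no, baa/aa meet in 1 with "a" left. 0b->1: ok.
aa: 1a undefined. 1a->0: ok.
ab: 1b undefined. 1b->0: no, baa/abb meet in 1. 1b->1: no, baa/abb meet in 1. Open state 2: 1b->2.
aba: 2a undefined. 2a->0: ok.
abb: 2b undefined. 2b->0: ok.
All examples now run through 3 states with every (state, symbol) defined. Accept strings end in {1,2}, Reject strings end in {0}; accept={1,2}.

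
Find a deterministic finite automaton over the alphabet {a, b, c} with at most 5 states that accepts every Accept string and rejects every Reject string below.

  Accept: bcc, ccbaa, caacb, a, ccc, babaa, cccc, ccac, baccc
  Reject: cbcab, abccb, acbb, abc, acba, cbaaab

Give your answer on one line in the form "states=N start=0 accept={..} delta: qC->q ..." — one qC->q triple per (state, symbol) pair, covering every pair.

states=4 start=0 accept={0,2} delta: 0a->0 0b->0 0c->1 1a->0 1b->2 1c->2 2a->3 2b->1 2c->2 3a->2 3b->1 3c->0

Grow the machine one transition at a time. Run the examples from 0; the earliest place one falls off (shortest prefix, ties alphabetical) gets sent to the lowest-numbered state that keeps every Accept/Reject pair distinguishable — a pair clashes when both reach the same state with identical unread suffix — and to a fresh state only if none does.
a: 0a undefined. 0a->0: ok.
b: 0b undefined. 0b->0: ok.
c: 0c undefined. 0c->0: no, bcc/cbcab meet in 0. Open state 1: 0c->1.
ca: 1a undefined. 1a->0: ok.
cb: 1b undefined. 1b->0: no, caacb/cbcab meet in 0. 1b->1: no, caacb/acbb meet in 1. Open state 2: 1b->2.
cc: 1c undefined. 1c->0: no, bcc/abccb meet in 0. 1c->1: no, bcc/abc meet in 1. 1c->2: ok.
cba: 2a undefined. 2a->0: no, a/acba meet in 0. 2a->1: no, a/cbaaab meet in 0. 2a->2: no, bcc/acba meet in 2. Open state 3: 2a->3.
cbc: 2c undefined. 2c->0: no, a/cbcab meet in 0. 2c->1: no, a/cbcab meet in 0. 2c->2: ok.
ccb: 2b undefined. 2b->0: no, ccbaa/abccb meet in 0. 2b->1: ok.
cbaa: 3a undefined. 3a->0: no, ccbaa/cbaaab meet in 0. 3a->1: no, ccbaa/cbaaab meet in 0. 3a->2: ok.
ccac: 3c undefined. 3c->0: ok.
cbcab: 3b undefined. 3b->0: no, ccbaa/cbcab meet in 0. 3b->1: ok.
All examples now run through 4 states with every (state, symbol) defined. Accept strings end in {0,2}, Reject strings end in {1,3}; accept={0,2}.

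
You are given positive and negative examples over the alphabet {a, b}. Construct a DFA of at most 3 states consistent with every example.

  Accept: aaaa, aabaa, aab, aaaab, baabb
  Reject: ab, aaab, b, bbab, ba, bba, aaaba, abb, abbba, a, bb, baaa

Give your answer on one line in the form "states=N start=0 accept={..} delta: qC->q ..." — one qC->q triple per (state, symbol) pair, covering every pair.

states=3 start=0 accept={2} delta: 0a->1 0b->0 1a->2 1b->0 2a->1 2b->2

Grow the machine one transition at a time. Run the examples from 0; the earliest place one falls off (shortest prefix, ties alphabetical) gets sent to the lowest-numbered state that keeps every Accept/Reject pair distinguishable — a pair clashes when both reach the same state with identical unread suffix — and to a fresh state only if none does.
a: 0a undefined. 0a->0: no, aaaa/a meet in 0. Open state 1: 0a->1.
b: 0b undefined. 0b->0: ok.
aa: 1a undefined. 1a->0: no, aaaa/b meet in 0. 1a->1: no, aaaa/ba meet in 1. Open state 2: 1a->2.
ab: 1b undefined. 1b->0: ok.
aaa: 2a undefined. 2a->0: no, aaaa/ba meet in 1. 2a->1: ok.
aab: 2b undefined. 2b->0: no, aab/ab meet in 0. 2b->1: no, aabaa/ba meet in 1. 2b->2: ok.
All examples now run through 3 states with every (state, symbol) defined. Accept strings end in {2}, Reject strings end in {0,1}; accept={2}.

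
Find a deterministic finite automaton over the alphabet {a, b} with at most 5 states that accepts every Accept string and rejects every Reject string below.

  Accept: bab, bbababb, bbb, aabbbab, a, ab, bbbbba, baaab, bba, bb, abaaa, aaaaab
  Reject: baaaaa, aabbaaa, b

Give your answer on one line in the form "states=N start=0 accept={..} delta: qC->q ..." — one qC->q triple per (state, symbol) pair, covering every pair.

State merging on the prefix tree: take the shortest (then alphabetical) example prefix whose next move is undefined and point that move at state 0, else 1, else 2, ...; a target is out if some Accept/Reject pair would then sit in one state with the same input left (inseparable). If every existing state is out, open a new one.
a: 0a undefined. 0a->0: no, ab/b meet in 0 with "b" left. Open state 1: 0a->1.
b: 0b undefined. 0b->0: no, bbb/b meet in 0. 0b->1: no, a/b meet in 1. Open state 2: 0b->2.
aa: 1a undefined. 1a->0: ok.
ab: 1b undefined. 1b->0: ok.
ba: 2a undefined. 2a->0: no, bab/b meet in 2. 2a->1: no, a/baaaaa meet in 1. 2a->2: ok.
bb: 2b undefined. 2b->0: no, bbababb/baaaaa meet in 2. 2b->1: no, bbababb/aabbaaa meet in 0. 2b->2: no, bab/baaaaa meet in 2. Open state 3: 2b->3.
bba: 3a undefined. 3a->0: no, ab/aabbaaa meet in 0. 3a->1: no, bbababb/baaaaa meet in 2. 3a->2: no, bba/baaaaa meet in 2. 3a->3: no, bab/aabbaaa meet in 3. Open state 4: 3a->4.
bbb: 3b undefined. 3b->0: ok.
bbab: 4b undefined. 4b->0: no, bbababb/baaaaa meet in 2. 4b->1: ok.
aabbaa: 4a undefined. 4a->0: no, a/aabbaaa meet in 1. 4a->1: no, bbb/aabbaaa meet in 0. 4a->2: ok.
All examples now run through 5 states with every (state, symbol) defined. Accept strings end in {0,1,3,4}, Reject strings end in {2}; accept={0,1,3,4}.

states=5 start=0 accept={0,1,3,4} delta: 0a->1 0b->2 1a->0 1b->0 2a->2 2b->3 3a->4 3b->0 4a->2 4b->1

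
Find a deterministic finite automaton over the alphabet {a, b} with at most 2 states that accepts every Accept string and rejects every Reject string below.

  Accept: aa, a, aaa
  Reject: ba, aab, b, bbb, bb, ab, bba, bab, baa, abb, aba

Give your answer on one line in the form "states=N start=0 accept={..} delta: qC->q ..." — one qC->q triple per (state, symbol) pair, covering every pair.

states=2 start=0 accept={0} delta: 0a->0 0b->1 1a->1 1b->1

Grow the machine one transition at a time. Run the examples from 0; the earliest place one falls off (shortest prefix, ties alphabetical) gets sent to the lowest-numbered state that keeps every Accept/Reject pair distinguishable — a pair clashes when both reach the same state with identical unread suffix — and to a fresh state only if none does.
a: 0a undefined. 0a->0: ok.
b: 0b undefined. 0b->0: no, aa/ba meet in 0. Open state 1: 0b->1.
ba: 1a undefined. 1a->0: no, aa/ba meet in 0. 1a->1: ok.
bb: 1b undefined. 1b->0: no, aa/bb meet in 0. 1b->1: ok.
All examples now run through 2 states with every (state, symbol) defined. Accept strings end in {0}, Reject strings end in {1}; accept={0}.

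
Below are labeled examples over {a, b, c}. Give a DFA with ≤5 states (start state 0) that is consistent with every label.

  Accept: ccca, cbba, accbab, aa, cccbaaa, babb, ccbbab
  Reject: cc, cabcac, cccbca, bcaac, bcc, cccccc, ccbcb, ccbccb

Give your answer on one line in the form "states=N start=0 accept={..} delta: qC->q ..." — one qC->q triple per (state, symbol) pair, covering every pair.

states=4 start=0 accept={0} delta: 0a->0 0b->0 0c->1 1a->0 1b->0 1c->2 2a->1 2b->1 2c->3 3a->0 3b->1 3c->0

Grow the machine one transition at a time. Run the examples from 0; the earliest place one falls off (shortest prefix, ties alphabetical) gets sent to the lowest-numbered state that keeps every Accept/Reject pair distinguishable — a pair clashes when both reach the same state with identical unread suffix — and to a fresh state only if none does.
a: 0a undefined. 0a->0: ok.
b: 0b undefined. 0b->0: ok.
c: 0c undefined. 0c->0: no, ccca/cc meet in 0. Open state 1: 0c->1.
ca: 1a undefined. 1a->0: ok.
cb: 1b undefined. 1b->0: ok.
cc: 1c undefined. 1c->0: no, ccca/cc meet in 0. 1c->1: no, ccca/cccbca meet in 0. Open state 2: 1c->2.
ccb: 2b undefined. 2b->0: no, cbba/ccbcb meet in 0. 2b->1: ok.
ccc: 2c undefined. 2c->0: no, ccca/cccbca meet in 0. 2c->1: no, ccca/cccbca meet in 0. 2c->2: no, ccca/cccbca meet in 2 with "a" left. Open state 3: 2c->3.
ccca: 3a undefined. 3a->0: ok.
cccb: 3b undefined. 3b->0: no, ccca/cccbca meet in 0. 3b->1: ok.
cccc: 3c undefined. 3c->0: ok.
cccbca: 2a undefined. 2a->0: no, ccca/cccbca meet in 0. 2a->1: ok.
All examples now run through 4 states with every (state, symbol) defined. Accept strings end in {0}, Reject strings end in {1,2}; accept={0}.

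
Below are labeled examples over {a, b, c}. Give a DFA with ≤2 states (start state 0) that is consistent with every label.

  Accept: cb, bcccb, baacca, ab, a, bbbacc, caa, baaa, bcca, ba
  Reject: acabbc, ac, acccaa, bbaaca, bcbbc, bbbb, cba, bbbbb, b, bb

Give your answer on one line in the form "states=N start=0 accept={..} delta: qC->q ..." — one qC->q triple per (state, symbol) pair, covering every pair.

states=2 start=0 accept={1} delta: 0a->1 0b->0 0c->1 1a->0 1b->1 1c->0

Grow the machine one transition at a time. Run the examples from 0; the earliest place one falls off (shortest prefix, ties alphabetical) gets sent to the lowest-numbered state that keeps every Accept/Reject pair distinguishable — a pair clashes when both reach the same state with identical unread suffix — and to a fresh state only if none does.
a: 0a undefined. 0a->0: no, ab/b meet in 0 with "b" left. Open state 1: 0a->1.
b: 0b undefined. 0b->0: ok.
c: 0c undefined. 0c->0: no, cb/bcbbc meet in 0. 0c->1: ok.
ab: 1b undefined. 1b->0: no, cb/bbbb meet in 0. 1b->1: ok.
ac: 1c undefined. 1c->0: ok.
ca: 1a undefined. 1a->0: ok.
All examples now run through 2 states with every (state, symbol) defined. Accept strings end in {1}, Reject strings end in {0}; accept={1}.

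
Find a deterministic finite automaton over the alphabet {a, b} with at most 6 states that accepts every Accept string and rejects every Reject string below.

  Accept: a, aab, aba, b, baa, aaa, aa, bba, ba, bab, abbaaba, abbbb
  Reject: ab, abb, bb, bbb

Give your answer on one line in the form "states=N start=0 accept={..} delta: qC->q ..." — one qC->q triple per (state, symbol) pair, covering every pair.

Grow the machine one transition at a time. Run the examples from 0; the earliest place one falls off (shortest prefix, ties alphabetical) gets sent to the lowest-numbered state that keeps every Accept/Reject pair distinguishable — a pair clashes when both reach the same state with identical unread suffix — and to a fresh state only if none does.
a: 0a undefined. 0a->0: no, aab/ab meet in 0 with "b" left. Open state 1: 0a->1.
b: 0b undefined. 0b->0: no, b/bb meet in 0. 0b->1: ok.
aa: 1a undefined. 1a->0: ok.
ab: 1b undefined. 1b->0: no, a/abb meet in 1. 1b->1: no, a/ab meet in 1. Open state 2: 1b->2.
aba: 2a undefined. 2a->0: ok.
abb: 2b undefined. 2b->0: no, aba/abb meet in 0. 2b->1: no, a/abb meet in 1. 2b->2: no, abbbb/ab meet in 2. Open state 3: 2b->3.
abba: 3a undefined. 3a->0: ok.
abbb: 3b undefined. 3b->0: ok.
All examples now run through 4 states with every (state, symbol) defined. Accept strings end in {0,1}, Reject strings end in {2,3}; accept={0,1}.

states=4 start=0 accept={0,1} delta: 0a->1 0b->1 1a->0 1b->2 2a->0 2b->3 3a->0 3b->0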